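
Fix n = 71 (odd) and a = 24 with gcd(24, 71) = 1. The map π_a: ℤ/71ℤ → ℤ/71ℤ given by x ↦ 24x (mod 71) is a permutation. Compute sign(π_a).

+1

Orbit of 32 under x↦24x: [32, 58, 43, 38, 60, 20, 54]… (length divides ord_71(24)).
Decompose π into cycles: lengths [35, 35, 1] (3 cycles, including the fixed point 0).
With 3 cycles on 71 points, sign = (−1)^{71−3} = +1.
Via Zolotarev, sign(π_{24}) = (24|71) = +1.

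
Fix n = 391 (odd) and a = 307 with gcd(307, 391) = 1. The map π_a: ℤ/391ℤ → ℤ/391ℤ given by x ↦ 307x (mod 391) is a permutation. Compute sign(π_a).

Start at x=307: 307 → 18 → 52 → 324 → 154 → 358 → 35 → … (one orbit).
Cycle lengths of π_307 on ℤ/391ℤ: [11, 11, 11, 11, 11, 11, 11, 11, 11, 11, 11, 11, 11, 11, 11, 11, 11, 11, 11, 11, 11, 11, 11, 11, 11, 11, 11, 11, 11, 11, 11, 11, 11, 11, 1, 1, 1, 1, 1, 1, 1, 1, 1, 1, 1, 1, 1, 1, 1, 1, 1]; 51 cycles in total.
With 51 cycles on 391 points, sign = (−1)^{391−51} = +1.

+1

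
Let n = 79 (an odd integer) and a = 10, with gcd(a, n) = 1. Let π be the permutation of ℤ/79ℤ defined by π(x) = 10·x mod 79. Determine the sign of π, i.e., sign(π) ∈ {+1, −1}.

Trace 38: π^k(38) = [38, 64, 8, 1, 10, 21, 52] for k=0..6.
π_10 has 7 disjoint cycles with lengths [13, 13, 13, 13, 13, 13, 1] on {0,…,78}.
With 7 cycles on 79 points, sign = (−1)^{79−7} = +1.
Zolotarev: (10|79) = +1, matching the cycle-count sign.

+1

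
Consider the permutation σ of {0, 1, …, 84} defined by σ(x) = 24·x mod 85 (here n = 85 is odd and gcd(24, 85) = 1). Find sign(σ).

Start at x=29: 29 → 16 → 44 → 36 → 14 → 81 → 74 → … (one orbit).
Cycle lengths of π_24 on ℤ/85ℤ: [16, 16, 16, 16, 16, 2, 2, 1]; 8 cycles in total.
8 cycles on 85: each ℓ→(−1)^(ℓ−1), product (−1)^77 = -1.

-1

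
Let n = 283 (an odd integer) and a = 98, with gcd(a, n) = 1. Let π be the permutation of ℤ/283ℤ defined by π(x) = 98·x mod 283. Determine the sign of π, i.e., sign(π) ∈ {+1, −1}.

Orbit of 13 under x↦98x: [13, 142, 49, 274, 250, 162, 28]… (length divides ord_283(98)).
2 cycles of lengths [282, 1].
With 2 cycles on 283 points, sign = (−1)^{283−2} = -1.
(98|283)_J = -1 (Zolotarev's lemma cross-check).

-1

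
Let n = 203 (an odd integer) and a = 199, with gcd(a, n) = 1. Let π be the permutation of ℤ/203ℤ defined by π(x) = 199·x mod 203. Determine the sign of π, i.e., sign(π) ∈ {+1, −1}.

Start at x=103: 103 → 197 → 24 → 107 → 181 → 88 → 54 → … (one orbit).
10 cycles of lengths [42, 42, 42, 42, 7, 7, 7, 7, 6, 1].
n − c = 203 − 10 = 193; sign = (−1)^193 = -1.
Via Zolotarev, sign(π_{199}) = (199|203) = -1.

-1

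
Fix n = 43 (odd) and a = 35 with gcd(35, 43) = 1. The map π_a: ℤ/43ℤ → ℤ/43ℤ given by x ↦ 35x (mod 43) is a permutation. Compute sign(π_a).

Orbit of 11 under x↦35x: [11, 41, 16, 1, 35, 21, 4]… (length divides ord_43(35)).
Cycle lengths of π_35 on ℤ/43ℤ: [7, 7, 7, 7, 7, 7, 1]; 7 cycles in total.
7 cycles on 43: each ℓ→(−1)^(ℓ−1), product (−1)^36 = +1.
(35|43)_J = +1 (Zolotarev's lemma cross-check).

+1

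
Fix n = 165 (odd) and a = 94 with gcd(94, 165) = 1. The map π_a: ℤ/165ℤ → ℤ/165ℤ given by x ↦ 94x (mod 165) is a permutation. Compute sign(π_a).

-1

Orbit of 109 under x↦94x: [109, 16, 19, 136, 79, 1, 94]… (length divides ord_165(94)).
24 cycles of lengths [10, 10, 10, 10, 10, 10, 10, 10, 10, 10, 10, 10, 10, 10, 10, 2, 2, 2, 2, 2, 2, 1, 1, 1].
With 24 cycles on 165 points, sign = (−1)^{165−24} = -1.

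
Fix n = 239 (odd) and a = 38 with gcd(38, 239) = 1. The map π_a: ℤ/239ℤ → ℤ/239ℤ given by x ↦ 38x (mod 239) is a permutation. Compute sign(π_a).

Orbit of 38 under x↦38x: [38, 10, 141, 100, 215, 44, 238]… (length divides ord_239(38)).
Cycle lengths of π_38 on ℤ/239ℤ: [14, 14, 14, 14, 14, 14, 14, 14, 14, 14, 14, 14, 14, 14, 14, 14, 14, 1]; 18 cycles in total.
With 18 cycles on 239 points, sign = (−1)^{239−18} = -1.

-1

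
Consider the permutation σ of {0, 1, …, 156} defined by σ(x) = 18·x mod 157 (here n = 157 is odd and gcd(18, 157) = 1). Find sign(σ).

Orbit of 43 under x↦18x: [43, 146, 116, 47, 61, 156, 139]… (length divides ord_157(18)).
Cycle lengths of π_18 on ℤ/157ℤ: [156, 1]; 2 cycles in total.
sign(π) = (−1)^{n − #cycles} = (−1)^{157−2} = (−1)^155 = -1.
Via Zolotarev, sign(π_{18}) = (18|157) = -1.

-1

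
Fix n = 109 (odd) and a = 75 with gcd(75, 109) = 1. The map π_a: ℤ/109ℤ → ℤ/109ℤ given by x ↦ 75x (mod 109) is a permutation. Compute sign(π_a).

+1

Start at x=16: 16 → 1 → 75 → 66 → 45 → 105 → 27 → … (one orbit).
Cycle type of π: 9×12 + 1; total 13 cycles.
With 13 cycles on 109 points, sign = (−1)^{109−13} = +1.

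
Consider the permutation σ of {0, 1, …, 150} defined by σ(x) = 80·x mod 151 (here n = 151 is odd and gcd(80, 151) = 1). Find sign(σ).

+1

Trace 10: π^k(10) = [10, 45, 127, 43, 118, 78, 49] for k=0..6.
The orbit structure of x ↦ 80x mod 151: 3 orbits of sizes [75, 75, 1].
151 − 3 = 148 transpositions; sign(π) = (−1)^148 = +1.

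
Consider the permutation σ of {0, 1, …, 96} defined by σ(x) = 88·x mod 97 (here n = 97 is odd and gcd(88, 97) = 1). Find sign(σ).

Start at x=62: 62 → 24 → 75 → 4 → 61 → 33 → 91 → … (one orbit).
Cycle lengths of π_88 on ℤ/97ℤ: [24, 24, 24, 24, 1]; 5 cycles in total.
97 − 5 = 92 transpositions; sign(π) = (−1)^92 = +1.
Check: (88/97) = +1 by Zolotarev.

+1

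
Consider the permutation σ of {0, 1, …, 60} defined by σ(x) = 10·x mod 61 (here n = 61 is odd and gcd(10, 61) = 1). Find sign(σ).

-1

Trace 51: π^k(51) = [51, 22, 37, 4, 40, 34, 35] for k=0..6.
The orbit structure of x ↦ 10x mod 61: 2 orbits of sizes [60, 1].
2 cycles on 61: each ℓ→(−1)^(ℓ−1), product (−1)^59 = -1.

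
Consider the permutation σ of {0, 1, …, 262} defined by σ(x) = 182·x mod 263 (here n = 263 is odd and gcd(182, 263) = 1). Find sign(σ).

-1

Trace 132: π^k(132) = [132, 91, 256, 41, 98, 215, 206] for k=0..6.
2 cycles of lengths [262, 1].
Σ(ℓ_i−1) = 263−2 = 261; sign = (−1)^261 = -1.
Zolotarev: (182|263) = -1, matching the cycle-count sign.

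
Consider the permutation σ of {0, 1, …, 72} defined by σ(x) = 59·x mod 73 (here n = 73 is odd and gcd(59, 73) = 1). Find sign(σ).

-1

Orbit of 61 under x↦59x: [61, 22, 57, 5, 3, 31, 4]… (length divides ord_73(59)).
Cycle lengths of π_59 on ℤ/73ℤ: [72, 1]; 2 cycles in total.
73 − 2 = 71 transpositions; sign(π) = (−1)^71 = -1.
(59|73)_J = -1 (Zolotarev's lemma cross-check).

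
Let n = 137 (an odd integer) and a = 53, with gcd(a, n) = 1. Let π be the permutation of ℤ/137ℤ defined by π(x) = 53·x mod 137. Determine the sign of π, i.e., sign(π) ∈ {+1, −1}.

Start at x=30: 30 → 83 → 15 → 110 → 76 → 55 → 38 → … (one orbit).
2 cycles of lengths [136, 1].
2 cycles on 137: each ℓ→(−1)^(ℓ−1), product (−1)^135 = -1.

-1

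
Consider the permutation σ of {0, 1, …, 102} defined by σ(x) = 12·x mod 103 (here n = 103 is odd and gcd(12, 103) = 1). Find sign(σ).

Start at x=31: 31 → 63 → 35 → 8 → 96 → 19 → 22 → … (one orbit).
Cycle type of π: 102 + 1; total 2 cycles.
With 2 cycles on 103 points, sign = (−1)^{103−2} = -1.
Zolotarev: (12|103) = -1, matching the cycle-count sign.

-1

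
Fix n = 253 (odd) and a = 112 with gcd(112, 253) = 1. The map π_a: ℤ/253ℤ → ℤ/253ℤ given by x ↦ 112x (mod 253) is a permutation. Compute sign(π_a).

Start at x=194: 194 → 223 → 182 → 144 → 189 → 169 → 206 → … (one orbit).
Cycle lengths of π_112 on ℤ/253ℤ: [110, 110, 22, 10, 1]; 5 cycles in total.
sign(π) = (−1)^{n − #cycles} = (−1)^{253−5} = (−1)^248 = +1.
(112|253)_J = +1 (Zolotarev's lemma cross-check).

+1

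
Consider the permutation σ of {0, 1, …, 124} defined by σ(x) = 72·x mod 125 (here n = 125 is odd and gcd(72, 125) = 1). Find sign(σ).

Start at x=79: 79 → 63 → 36 → 92 → 124 → 53 → 66 → … (one orbit).
Cycle lengths of π_72 on ℤ/125ℤ: [100, 20, 4, 1]; 4 cycles in total.
sign(π) = (−1)^{n − #cycles} = (−1)^{125−4} = (−1)^121 = -1.
Via Zolotarev, sign(π_{72}) = (72|125) = -1.

-1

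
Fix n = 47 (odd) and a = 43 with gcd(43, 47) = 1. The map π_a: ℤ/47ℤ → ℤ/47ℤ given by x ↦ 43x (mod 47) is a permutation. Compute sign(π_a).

-1

Orbit of 36 under x↦43x: [36, 44, 12, 46, 4, 31, 17]… (length divides ord_47(43)).
π_43 has 2 disjoint cycles with lengths [46, 1] on {0,…,46}.
sign(π) = (−1)^{n − #cycles} = (−1)^{47−2} = (−1)^45 = -1.
Via Zolotarev, sign(π_{43}) = (43|47) = -1.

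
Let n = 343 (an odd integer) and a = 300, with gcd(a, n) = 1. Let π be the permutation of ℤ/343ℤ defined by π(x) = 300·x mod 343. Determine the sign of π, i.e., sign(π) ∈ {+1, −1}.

-1

Trace 337: π^k(337) = [337, 258, 225, 272, 309, 90, 246] for k=0..6.
10 cycles of lengths [98, 98, 98, 14, 14, 14, 2, 2, 2, 1].
sign(π) = (−1)^{n − #cycles} = (−1)^{343−10} = (−1)^333 = -1.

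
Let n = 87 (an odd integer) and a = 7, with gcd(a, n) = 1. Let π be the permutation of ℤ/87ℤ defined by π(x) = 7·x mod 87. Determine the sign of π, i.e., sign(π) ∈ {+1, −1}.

+1

Orbit of 7 under x↦7x: [7, 49, 82, 52, 16, 25, 1]… (length divides ord_87(7)).
The orbit structure of x ↦ 7x mod 87: 15 orbits of sizes [7, 7, 7, 7, 7, 7, 7, 7, 7, 7, 7, 7, 1, 1, 1].
Σ(ℓ_i−1) = 87−15 = 72; sign = (−1)^72 = +1.
Check: (7/87) = +1 by Zolotarev.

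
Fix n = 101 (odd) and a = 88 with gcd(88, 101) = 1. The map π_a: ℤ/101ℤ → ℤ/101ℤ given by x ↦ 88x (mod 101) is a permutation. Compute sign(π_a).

+1

Start at x=56: 56 → 80 → 71 → 87 → 81 → 58 → 54 → … (one orbit).
The orbit structure of x ↦ 88x mod 101: 5 orbits of sizes [25, 25, 25, 25, 1].
Σ(ℓ_i−1) = 101−5 = 96; sign = (−1)^96 = +1.
(88|101)_J = +1 (Zolotarev's lemma cross-check).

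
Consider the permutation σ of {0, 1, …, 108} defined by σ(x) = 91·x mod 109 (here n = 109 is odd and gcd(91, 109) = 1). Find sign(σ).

Start at x=20: 20 → 76 → 49 → 99 → 71 → 30 → 5 → … (one orbit).
Cycle type of π: 108 + 1; total 2 cycles.
sign(π) = (−1)^{n − #cycles} = (−1)^{109−2} = (−1)^107 = -1.

-1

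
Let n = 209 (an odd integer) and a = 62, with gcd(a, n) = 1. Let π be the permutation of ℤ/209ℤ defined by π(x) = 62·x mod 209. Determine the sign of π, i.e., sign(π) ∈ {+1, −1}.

-1

Start at x=123: 123 → 102 → 54 → 4 → 39 → 119 → 63 → … (one orbit).
Cycle type of π: 90×2 + 10 + 9×2 + 1; total 6 cycles.
209 − 6 = 203 transpositions; sign(π) = (−1)^203 = -1.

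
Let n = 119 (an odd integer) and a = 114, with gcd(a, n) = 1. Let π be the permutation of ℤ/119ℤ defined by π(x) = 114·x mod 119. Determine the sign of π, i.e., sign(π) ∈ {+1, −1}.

-1

Trace 86: π^k(86) = [86, 46, 8, 79, 81, 71, 2] for k=0..6.
Cycle lengths of π_114 on ℤ/119ℤ: [48, 48, 16, 3, 3, 1]; 6 cycles in total.
Σ(ℓ_i−1) = 119−6 = 113; sign = (−1)^113 = -1.
Via Zolotarev, sign(π_{114}) = (114|119) = -1.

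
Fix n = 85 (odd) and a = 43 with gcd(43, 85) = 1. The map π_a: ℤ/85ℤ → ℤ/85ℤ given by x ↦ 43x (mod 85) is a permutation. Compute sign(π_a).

Orbit of 2 under x↦43x: [2, 1, 43, 64, 32, 16, 8]… (length divides ord_85(43)).
The orbit structure of x ↦ 43x mod 85: 12 orbits of sizes [8, 8, 8, 8, 8, 8, 8, 8, 8, 8, 4, 1].
sign(π) = (−1)^{n − #cycles} = (−1)^{85−12} = (−1)^73 = -1.
Check: (43/85) = -1 by Zolotarev.

-1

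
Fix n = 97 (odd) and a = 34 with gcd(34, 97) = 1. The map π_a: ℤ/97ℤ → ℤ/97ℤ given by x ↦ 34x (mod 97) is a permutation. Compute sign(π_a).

-1

Orbit of 55 under x↦34x: [55, 27, 45, 75, 28, 79, 67]… (length divides ord_97(34)).
4 cycles of lengths [32, 32, 32, 1].
With 4 cycles on 97 points, sign = (−1)^{97−4} = -1.
(34|97)_J = -1 (Zolotarev's lemma cross-check).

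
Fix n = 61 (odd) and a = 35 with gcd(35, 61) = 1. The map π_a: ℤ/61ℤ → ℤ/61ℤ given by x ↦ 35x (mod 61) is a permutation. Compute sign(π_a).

Trace 14: π^k(14) = [14, 2, 9, 10, 45, 50, 42] for k=0..6.
π_35 has 2 disjoint cycles with lengths [60, 1] on {0,…,60}.
n − c = 61 − 2 = 59; sign = (−1)^59 = -1.
Zolotarev: (35|61) = -1, matching the cycle-count sign.

-1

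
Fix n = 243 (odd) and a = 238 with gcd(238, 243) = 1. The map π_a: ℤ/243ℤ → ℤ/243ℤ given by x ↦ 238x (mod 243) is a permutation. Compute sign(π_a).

Start at x=148: 148 → 232 → 55 → 211 → 160 → 172 → 112 → … (one orbit).
The orbit structure of x ↦ 238x mod 243: 11 orbits of sizes [81, 81, 27, 27, 9, 9, 3, 3, 1, 1, 1].
With 11 cycles on 243 points, sign = (−1)^{243−11} = +1.
Zolotarev: (238|243) = +1, matching the cycle-count sign.

+1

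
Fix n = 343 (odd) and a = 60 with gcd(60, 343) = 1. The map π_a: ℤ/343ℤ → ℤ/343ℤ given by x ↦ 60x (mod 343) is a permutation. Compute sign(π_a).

+1

Start at x=74: 74 → 324 → 232 → 200 → 338 → 43 → 179 → … (one orbit).
Cycle type of π: 147×2 + 21×2 + 3×2 + 1; total 7 cycles.
n − c = 343 − 7 = 336; sign = (−1)^336 = +1.
Via Zolotarev, sign(π_{60}) = (60|343) = +1.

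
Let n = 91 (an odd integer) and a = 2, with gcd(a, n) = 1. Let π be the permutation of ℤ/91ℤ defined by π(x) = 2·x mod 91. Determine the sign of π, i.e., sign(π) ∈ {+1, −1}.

Trace 23: π^k(23) = [23, 46, 1, 2, 4, 8, 16] for k=0..6.
10 cycles of lengths [12, 12, 12, 12, 12, 12, 12, 3, 3, 1].
Σ(ℓ_i−1) = 91−10 = 81; sign = (−1)^81 = -1.
(2|91)_J = -1 (Zolotarev's lemma cross-check).

-1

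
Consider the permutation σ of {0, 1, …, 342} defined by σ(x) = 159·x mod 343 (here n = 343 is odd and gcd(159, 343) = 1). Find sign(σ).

-1

Start at x=97: 97 → 331 → 150 → 183 → 285 → 39 → 27 → … (one orbit).
π_159 has 4 disjoint cycles with lengths [294, 42, 6, 1] on {0,…,342}.
n − c = 343 − 4 = 339; sign = (−1)^339 = -1.
(159|343)_J = -1 (Zolotarev's lemma cross-check).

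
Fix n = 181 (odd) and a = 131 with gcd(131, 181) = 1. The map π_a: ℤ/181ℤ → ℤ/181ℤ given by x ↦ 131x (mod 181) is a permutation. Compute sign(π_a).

-1

Orbit of 167 under x↦131x: [167, 157, 114, 92, 106, 130, 16]… (length divides ord_181(131)).
Decompose π into cycles: lengths [180, 1] (2 cycles, including the fixed point 0).
n − c = 181 − 2 = 179; sign = (−1)^179 = -1.
The Jacobi symbol (131|181) = -1 (Zolotarev) agrees.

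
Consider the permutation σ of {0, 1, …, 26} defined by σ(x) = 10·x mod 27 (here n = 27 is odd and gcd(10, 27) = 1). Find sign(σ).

+1

Start at x=1: 1 → 10 → 19 → 1 (one orbit).
Cycle type of π: 3×6 + 1×9; total 15 cycles.
15 cycles on 27: each ℓ→(−1)^(ℓ−1), product (−1)^12 = +1.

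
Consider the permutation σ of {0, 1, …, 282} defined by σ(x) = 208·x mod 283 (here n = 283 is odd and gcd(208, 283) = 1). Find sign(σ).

+1

Orbit of 246 under x↦208x: [246, 228, 163, 227, 238, 262, 160]… (length divides ord_283(208)).
The orbit structure of x ↦ 208x mod 283: 3 orbits of sizes [141, 141, 1].
3 cycles on 283: each ℓ→(−1)^(ℓ−1), product (−1)^280 = +1.
Zolotarev: (208|283) = +1, matching the cycle-count sign.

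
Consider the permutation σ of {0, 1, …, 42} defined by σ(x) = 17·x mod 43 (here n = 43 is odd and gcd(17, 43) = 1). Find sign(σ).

+1

Orbit of 11 under x↦17x: [11, 15, 40, 35, 36, 10, 41]… (length divides ord_43(17)).
3 cycles of lengths [21, 21, 1].
43 − 3 = 40 transpositions; sign(π) = (−1)^40 = +1.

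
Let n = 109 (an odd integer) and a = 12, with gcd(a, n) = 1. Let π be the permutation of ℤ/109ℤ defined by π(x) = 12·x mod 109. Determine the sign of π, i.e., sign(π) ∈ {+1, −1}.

Orbit of 82 under x↦12x: [82, 3, 36, 105, 61, 78, 64]… (length divides ord_109(12)).
Cycle type of π: 54×2 + 1; total 3 cycles.
sign(π) = (−1)^{n − #cycles} = (−1)^{109−3} = (−1)^106 = +1.
Zolotarev: (12|109) = +1, matching the cycle-count sign.

+1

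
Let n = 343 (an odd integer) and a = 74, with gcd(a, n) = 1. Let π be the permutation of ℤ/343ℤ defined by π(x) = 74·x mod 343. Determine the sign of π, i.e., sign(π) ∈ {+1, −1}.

+1

Orbit of 163 under x↦74x: [163, 57, 102, 2, 148, 319, 282]… (length divides ord_343(74)).
π_74 has 7 disjoint cycles with lengths [147, 147, 21, 21, 3, 3, 1] on {0,…,342}.
n − c = 343 − 7 = 336; sign = (−1)^336 = +1.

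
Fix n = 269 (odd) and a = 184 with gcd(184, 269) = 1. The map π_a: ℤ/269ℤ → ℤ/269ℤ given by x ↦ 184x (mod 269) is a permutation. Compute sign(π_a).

Start at x=267: 267 → 170 → 76 → 265 → 71 → 152 → 261 → … (one orbit).
2 cycles of lengths [268, 1].
269 − 2 = 267 transpositions; sign(π) = (−1)^267 = -1.
The Jacobi symbol (184|269) = -1 (Zolotarev) agrees.

-1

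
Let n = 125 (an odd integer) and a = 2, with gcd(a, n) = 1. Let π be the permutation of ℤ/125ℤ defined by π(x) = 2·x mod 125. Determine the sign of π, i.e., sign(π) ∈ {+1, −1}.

Start at x=113: 113 → 101 → 77 → 29 → 58 → 116 → 107 → … (one orbit).
Decompose π into cycles: lengths [100, 20, 4, 1] (4 cycles, including the fixed point 0).
4 cycles on 125: each ℓ→(−1)^(ℓ−1), product (−1)^121 = -1.
Via Zolotarev, sign(π_{2}) = (2|125) = -1.

-1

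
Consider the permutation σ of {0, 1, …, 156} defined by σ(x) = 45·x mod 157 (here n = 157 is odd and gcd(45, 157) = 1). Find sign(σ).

-1

Trace 67: π^k(67) = [67, 32, 27, 116, 39, 28, 4] for k=0..6.
π_45 has 4 disjoint cycles with lengths [52, 52, 52, 1] on {0,…,156}.
n − c = 157 − 4 = 153; sign = (−1)^153 = -1.
Zolotarev: (45|157) = -1, matching the cycle-count sign.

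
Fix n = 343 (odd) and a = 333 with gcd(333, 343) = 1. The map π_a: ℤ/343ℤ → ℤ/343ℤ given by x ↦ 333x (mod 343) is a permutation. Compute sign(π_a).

+1

Trace 214: π^k(214) = [214, 261, 134, 32, 23, 113, 242] for k=0..6.
π_333 has 7 disjoint cycles with lengths [147, 147, 21, 21, 3, 3, 1] on {0,…,342}.
Σ(ℓ_i−1) = 343−7 = 336; sign = (−1)^336 = +1.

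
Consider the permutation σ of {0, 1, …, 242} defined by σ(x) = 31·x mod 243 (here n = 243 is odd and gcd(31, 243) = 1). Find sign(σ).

+1

Start at x=82: 82 → 112 → 70 → 226 → 202 → 187 → 208 → … (one orbit).
11 cycles of lengths [81, 81, 27, 27, 9, 9, 3, 3, 1, 1, 1].
243 − 11 = 232 transpositions; sign(π) = (−1)^232 = +1.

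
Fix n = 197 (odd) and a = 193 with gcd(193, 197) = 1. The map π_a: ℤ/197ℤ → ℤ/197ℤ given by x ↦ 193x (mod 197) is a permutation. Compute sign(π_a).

Start at x=154: 154 → 172 → 100 → 191 → 24 → 101 → 187 → … (one orbit).
Cycle lengths of π_193 on ℤ/197ℤ: [49, 49, 49, 49, 1]; 5 cycles in total.
197 − 5 = 192 transpositions; sign(π) = (−1)^192 = +1.
Check: (193/197) = +1 by Zolotarev.

+1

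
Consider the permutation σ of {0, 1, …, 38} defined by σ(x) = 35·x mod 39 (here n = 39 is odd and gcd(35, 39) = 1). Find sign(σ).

-1

Trace 14: π^k(14) = [14, 22, 29, 1, 35, 16] for k=0..5.
Decompose π into cycles: lengths [6, 6, 6, 6, 3, 3, 3, 3, 2, 1] (10 cycles, including the fixed point 0).
sign(π) = (−1)^{n − #cycles} = (−1)^{39−10} = (−1)^29 = -1.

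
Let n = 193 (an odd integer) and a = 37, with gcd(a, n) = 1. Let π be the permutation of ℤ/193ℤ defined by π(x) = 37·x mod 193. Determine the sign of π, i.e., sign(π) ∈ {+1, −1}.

Orbit of 130 under x↦37x: [130, 178, 24, 116, 46, 158, 56]… (length divides ord_193(37)).
Cycle lengths of π_37 on ℤ/193ℤ: [192, 1]; 2 cycles in total.
2 cycles on 193: each ℓ→(−1)^(ℓ−1), product (−1)^191 = -1.
Via Zolotarev, sign(π_{37}) = (37|193) = -1.

-1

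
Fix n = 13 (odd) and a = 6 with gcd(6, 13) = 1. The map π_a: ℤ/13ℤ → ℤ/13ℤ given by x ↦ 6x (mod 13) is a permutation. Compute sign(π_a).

-1

Start at x=4: 4 → 11 → 1 → 6 → 10 → 8 → 9 → … (one orbit).
Decompose π into cycles: lengths [12, 1] (2 cycles, including the fixed point 0).
13 − 2 = 11 transpositions; sign(π) = (−1)^11 = -1.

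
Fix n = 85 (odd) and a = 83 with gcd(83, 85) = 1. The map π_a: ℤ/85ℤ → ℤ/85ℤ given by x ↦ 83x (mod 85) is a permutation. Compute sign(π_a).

-1

Orbit of 4 under x↦83x: [4, 77, 16, 53, 64, 42, 1]… (length divides ord_85(83)).
12 cycles of lengths [8, 8, 8, 8, 8, 8, 8, 8, 8, 8, 4, 1].
sign(π) = (−1)^{n − #cycles} = (−1)^{85−12} = (−1)^73 = -1.
Check: (83/85) = -1 by Zolotarev.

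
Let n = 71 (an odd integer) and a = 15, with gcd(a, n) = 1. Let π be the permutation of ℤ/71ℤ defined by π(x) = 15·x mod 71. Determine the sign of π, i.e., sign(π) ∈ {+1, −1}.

Trace 15: π^k(15) = [15, 12, 38, 2, 30, 24, 5] for k=0..6.
The orbit structure of x ↦ 15x mod 71: 3 orbits of sizes [35, 35, 1].
Σ(ℓ_i−1) = 71−3 = 68; sign = (−1)^68 = +1.
Via Zolotarev, sign(π_{15}) = (15|71) = +1.

+1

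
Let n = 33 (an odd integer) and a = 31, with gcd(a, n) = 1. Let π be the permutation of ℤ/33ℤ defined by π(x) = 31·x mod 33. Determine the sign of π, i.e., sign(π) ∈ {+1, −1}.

Trace 16: π^k(16) = [16, 1, 31, 4, 25] for k=0..4.
Cycle type of π: 5×6 + 1×3; total 9 cycles.
n − c = 33 − 9 = 24; sign = (−1)^24 = +1.
Via Zolotarev, sign(π_{31}) = (31|33) = +1.

+1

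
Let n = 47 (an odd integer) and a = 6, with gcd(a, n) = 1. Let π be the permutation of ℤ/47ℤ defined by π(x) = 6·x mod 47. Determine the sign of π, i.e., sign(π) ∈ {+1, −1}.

+1

Orbit of 36 under x↦6x: [36, 28, 27, 21, 32, 4, 24]… (length divides ord_47(6)).
Cycle type of π: 23×2 + 1; total 3 cycles.
n − c = 47 − 3 = 44; sign = (−1)^44 = +1.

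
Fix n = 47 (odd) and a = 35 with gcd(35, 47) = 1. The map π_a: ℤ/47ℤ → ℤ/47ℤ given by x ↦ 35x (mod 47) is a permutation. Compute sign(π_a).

Trace 43: π^k(43) = [43, 1, 35, 3, 11, 9, 33] for k=0..6.
The orbit structure of x ↦ 35x mod 47: 2 orbits of sizes [46, 1].
Σ(ℓ_i−1) = 47−2 = 45; sign = (−1)^45 = -1.

-1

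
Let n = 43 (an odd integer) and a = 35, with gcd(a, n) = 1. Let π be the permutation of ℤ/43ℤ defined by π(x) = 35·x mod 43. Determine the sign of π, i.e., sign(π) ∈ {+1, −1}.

+1

Trace 4: π^k(4) = [4, 11, 41, 16, 1, 35, 21] for k=0..6.
Decompose π into cycles: lengths [7, 7, 7, 7, 7, 7, 1] (7 cycles, including the fixed point 0).
Σ(ℓ_i−1) = 43−7 = 36; sign = (−1)^36 = +1.
(35|43)_J = +1 (Zolotarev's lemma cross-check).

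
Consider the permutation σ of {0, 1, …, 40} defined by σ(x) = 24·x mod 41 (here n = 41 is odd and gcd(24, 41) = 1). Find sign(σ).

-1

Start at x=29: 29 → 40 → 17 → 39 → 34 → 37 → 27 → … (one orbit).
Cycle type of π: 40 + 1; total 2 cycles.
n − c = 41 − 2 = 39; sign = (−1)^39 = -1.
(24|41)_J = -1 (Zolotarev's lemma cross-check).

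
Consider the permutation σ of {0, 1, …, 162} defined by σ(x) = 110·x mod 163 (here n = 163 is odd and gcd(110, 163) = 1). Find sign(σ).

-1

Start at x=40: 40 → 162 → 53 → 125 → 58 → 23 → 85 → … (one orbit).
10 cycles of lengths [18, 18, 18, 18, 18, 18, 18, 18, 18, 1].
Σ(ℓ_i−1) = 163−10 = 153; sign = (−1)^153 = -1.
The Jacobi symbol (110|163) = -1 (Zolotarev) agrees.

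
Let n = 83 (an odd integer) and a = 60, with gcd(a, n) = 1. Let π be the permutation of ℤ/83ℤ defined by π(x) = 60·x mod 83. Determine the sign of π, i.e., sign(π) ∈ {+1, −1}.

-1

Trace 79: π^k(79) = [79, 9, 42, 30, 57, 17, 24] for k=0..6.
Decompose π into cycles: lengths [82, 1] (2 cycles, including the fixed point 0).
n − c = 83 − 2 = 81; sign = (−1)^81 = -1.
(60|83)_J = -1 (Zolotarev's lemma cross-check).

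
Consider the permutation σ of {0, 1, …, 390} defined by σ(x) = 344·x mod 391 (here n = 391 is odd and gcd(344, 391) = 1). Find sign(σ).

-1

Trace 183: π^k(183) = [183, 1, 344, 254] for k=0..3.
The orbit structure of x ↦ 344x mod 391: 104 orbits of sizes [4, 4, 4, 4, 4, 4, 4, 4, 4, 4, 4, 4, 4, 4, 4, 4, 4, 4, 4, 4, 4, 4, 4, 4, 4, 4, 4, 4, 4, 4, 4, 4, 4, 4, 4, 4, 4, 4, 4, 4, 4, 4, 4, 4, 4, 4, 4, 4, 4, 4, 4, 4, 4, 4, 4, 4, 4, 4, 4, 4, 4, 4, 4, 4, 4, 4, 4, 4, 4, 4, 4, 4, 4, 4, 4, 4, 4, 4, 4, 4, 4, 4, 4, 4, 4, 4, 4, 4, 4, 4, 4, 4, 2, 2, 2, 2, 2, 2, 2, 2, 2, 2, 2, 1].
With 104 cycles on 391 points, sign = (−1)^{391−104} = -1.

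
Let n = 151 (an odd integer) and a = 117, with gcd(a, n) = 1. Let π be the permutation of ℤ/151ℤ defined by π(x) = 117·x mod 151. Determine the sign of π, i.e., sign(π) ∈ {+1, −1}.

-1

Orbit of 138 under x↦117x: [138, 140, 72, 119, 31, 3, 49]… (length divides ord_151(117)).
The orbit structure of x ↦ 117x mod 151: 2 orbits of sizes [150, 1].
sign(π) = (−1)^{n − #cycles} = (−1)^{151−2} = (−1)^149 = -1.
Check: (117/151) = -1 by Zolotarev.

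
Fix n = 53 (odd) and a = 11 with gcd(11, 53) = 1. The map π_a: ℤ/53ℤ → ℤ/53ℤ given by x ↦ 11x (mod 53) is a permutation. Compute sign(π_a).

Orbit of 44 under x↦11x: [44, 7, 24, 52, 42, 38, 47]… (length divides ord_53(11)).
Decompose π into cycles: lengths [26, 26, 1] (3 cycles, including the fixed point 0).
n − c = 53 − 3 = 50; sign = (−1)^50 = +1.
Via Zolotarev, sign(π_{11}) = (11|53) = +1.

+1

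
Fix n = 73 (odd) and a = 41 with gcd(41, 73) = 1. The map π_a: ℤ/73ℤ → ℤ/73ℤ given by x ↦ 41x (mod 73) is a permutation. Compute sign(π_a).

+1

Orbit of 18 under x↦41x: [18, 8, 36, 16, 72, 32, 71]… (length divides ord_73(41)).
Decompose π into cycles: lengths [18, 18, 18, 18, 1] (5 cycles, including the fixed point 0).
Σ(ℓ_i−1) = 73−5 = 68; sign = (−1)^68 = +1.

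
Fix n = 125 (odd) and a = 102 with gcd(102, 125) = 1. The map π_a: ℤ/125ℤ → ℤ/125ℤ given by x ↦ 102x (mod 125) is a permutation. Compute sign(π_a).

-1

Trace 17: π^k(17) = [17, 109, 118, 36, 47, 44, 113] for k=0..6.
4 cycles of lengths [100, 20, 4, 1].
4 cycles on 125: each ℓ→(−1)^(ℓ−1), product (−1)^121 = -1.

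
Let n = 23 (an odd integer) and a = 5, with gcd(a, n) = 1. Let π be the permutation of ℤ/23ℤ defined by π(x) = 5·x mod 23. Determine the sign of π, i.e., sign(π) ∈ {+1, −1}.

Trace 14: π^k(14) = [14, 1, 5, 2, 10, 4, 20] for k=0..6.
Cycle lengths of π_5 on ℤ/23ℤ: [22, 1]; 2 cycles in total.
sign(π) = (−1)^{n − #cycles} = (−1)^{23−2} = (−1)^21 = -1.

-1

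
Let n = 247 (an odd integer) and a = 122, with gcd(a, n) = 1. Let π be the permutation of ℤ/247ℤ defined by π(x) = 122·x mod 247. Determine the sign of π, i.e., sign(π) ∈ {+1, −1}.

Orbit of 1 under x↦122x: [1, 122, 64, 151, 144, 31, 77]… (length divides ord_247(122)).
Cycle type of π: 12×18 + 6×3 + 4×3 + 1; total 25 cycles.
sign(π) = (−1)^{n − #cycles} = (−1)^{247−25} = (−1)^222 = +1.
(122|247)_J = +1 (Zolotarev's lemma cross-check).

+1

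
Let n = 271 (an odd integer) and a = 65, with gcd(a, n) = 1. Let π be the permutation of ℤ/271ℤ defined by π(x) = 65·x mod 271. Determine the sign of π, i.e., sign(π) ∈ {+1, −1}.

Orbit of 23 under x↦65x: [23, 140, 157, 178, 188, 25, 270]… (length divides ord_271(65)).
Cycle lengths of π_65 on ℤ/271ℤ: [54, 54, 54, 54, 54, 1]; 6 cycles in total.
6 cycles on 271: each ℓ→(−1)^(ℓ−1), product (−1)^265 = -1.

-1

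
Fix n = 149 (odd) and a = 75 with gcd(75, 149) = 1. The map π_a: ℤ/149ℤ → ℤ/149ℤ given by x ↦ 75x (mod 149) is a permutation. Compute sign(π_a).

Start at x=29: 29 → 89 → 119 → 134 → 67 → 108 → 54 → … (one orbit).
Decompose π into cycles: lengths [148, 1] (2 cycles, including the fixed point 0).
2 cycles on 149: each ℓ→(−1)^(ℓ−1), product (−1)^147 = -1.
The Jacobi symbol (75|149) = -1 (Zolotarev) agrees.

-1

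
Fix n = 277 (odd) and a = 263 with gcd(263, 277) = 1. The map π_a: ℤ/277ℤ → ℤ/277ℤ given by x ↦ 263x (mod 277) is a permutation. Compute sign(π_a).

Start at x=270: 270 → 98 → 13 → 95 → 55 → 61 → 254 → … (one orbit).
Decompose π into cycles: lengths [276, 1] (2 cycles, including the fixed point 0).
2 cycles on 277: each ℓ→(−1)^(ℓ−1), product (−1)^275 = -1.
Zolotarev: (263|277) = -1, matching the cycle-count sign.

-1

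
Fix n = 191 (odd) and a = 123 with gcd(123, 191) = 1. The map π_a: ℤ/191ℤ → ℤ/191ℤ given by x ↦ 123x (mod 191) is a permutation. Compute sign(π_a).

-1

Orbit of 120 under x↦123x: [120, 53, 25, 19, 45, 187, 81]… (length divides ord_191(123)).
2 cycles of lengths [190, 1].
2 cycles on 191: each ℓ→(−1)^(ℓ−1), product (−1)^189 = -1.
(123|191)_J = -1 (Zolotarev's lemma cross-check).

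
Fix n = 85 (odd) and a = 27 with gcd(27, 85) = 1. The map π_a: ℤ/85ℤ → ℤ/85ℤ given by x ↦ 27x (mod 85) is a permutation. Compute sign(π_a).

Start at x=63: 63 → 1 → 27 → 49 → 48 → 21 → 57 → … (one orbit).
π_27 has 7 disjoint cycles with lengths [16, 16, 16, 16, 16, 4, 1] on {0,…,84}.
Σ(ℓ_i−1) = 85−7 = 78; sign = (−1)^78 = +1.

+1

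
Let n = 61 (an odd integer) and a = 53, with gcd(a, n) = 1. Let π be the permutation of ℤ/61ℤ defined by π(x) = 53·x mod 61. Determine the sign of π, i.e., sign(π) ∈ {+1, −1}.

-1

Start at x=52: 52 → 11 → 34 → 33 → 41 → 38 → 1 → … (one orbit).
The orbit structure of x ↦ 53x mod 61: 4 orbits of sizes [20, 20, 20, 1].
4 cycles on 61: each ℓ→(−1)^(ℓ−1), product (−1)^57 = -1.
(53|61)_J = -1 (Zolotarev's lemma cross-check).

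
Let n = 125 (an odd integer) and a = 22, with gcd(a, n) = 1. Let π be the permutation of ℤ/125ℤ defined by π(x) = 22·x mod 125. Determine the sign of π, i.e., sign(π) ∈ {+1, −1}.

-1

Start at x=101: 101 → 97 → 9 → 73 → 106 → 82 → 54 → … (one orbit).
π_22 has 4 disjoint cycles with lengths [100, 20, 4, 1] on {0,…,124}.
4 cycles on 125: each ℓ→(−1)^(ℓ−1), product (−1)^121 = -1.
(22|125)_J = -1 (Zolotarev's lemma cross-check).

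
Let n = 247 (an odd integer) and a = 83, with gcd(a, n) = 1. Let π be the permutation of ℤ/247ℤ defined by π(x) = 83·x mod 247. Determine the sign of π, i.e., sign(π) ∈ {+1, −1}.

Start at x=64: 64 → 125 → 1 → 83 → 220 → 229 → 235 → … (one orbit).
Cycle lengths of π_83 on ℤ/247ℤ: [12, 12, 12, 12, 12, 12, 12, 12, 12, 12, 12, 12, 12, 12, 12, 12, 12, 12, 4, 4, 4, 3, 3, 3, 3, 3, 3, 1]; 28 cycles in total.
247 − 28 = 219 transpositions; sign(π) = (−1)^219 = -1.
(83|247)_J = -1 (Zolotarev's lemma cross-check).

-1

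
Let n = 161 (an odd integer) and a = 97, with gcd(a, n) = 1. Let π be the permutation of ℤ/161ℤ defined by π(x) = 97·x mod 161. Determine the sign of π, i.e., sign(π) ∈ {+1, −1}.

+1

Orbit of 71 under x↦97x: [71, 125, 50, 20, 8, 132, 85]… (length divides ord_161(97)).
Cycle type of π: 22×7 + 2×3 + 1; total 11 cycles.
Σ(ℓ_i−1) = 161−11 = 150; sign = (−1)^150 = +1.
Check: (97/161) = +1 by Zolotarev.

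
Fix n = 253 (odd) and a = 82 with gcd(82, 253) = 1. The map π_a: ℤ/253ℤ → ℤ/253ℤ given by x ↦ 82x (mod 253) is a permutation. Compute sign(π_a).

Start at x=146: 146 → 81 → 64 → 188 → 236 → 124 → 48 → … (one orbit).
Cycle lengths of π_82 on ℤ/253ℤ: [55, 55, 55, 55, 11, 11, 5, 5, 1]; 9 cycles in total.
With 9 cycles on 253 points, sign = (−1)^{253−9} = +1.
The Jacobi symbol (82|253) = +1 (Zolotarev) agrees.

+1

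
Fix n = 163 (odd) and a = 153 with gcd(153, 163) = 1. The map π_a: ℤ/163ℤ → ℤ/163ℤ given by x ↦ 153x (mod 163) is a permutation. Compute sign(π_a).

-1

Start at x=15: 15 → 13 → 33 → 159 → 40 → 89 → 88 → … (one orbit).
π_153 has 2 disjoint cycles with lengths [162, 1] on {0,…,162}.
163 − 2 = 161 transpositions; sign(π) = (−1)^161 = -1.
The Jacobi symbol (153|163) = -1 (Zolotarev) agrees.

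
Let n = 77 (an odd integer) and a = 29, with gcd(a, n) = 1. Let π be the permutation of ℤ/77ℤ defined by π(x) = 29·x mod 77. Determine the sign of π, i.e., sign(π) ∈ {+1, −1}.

Trace 15: π^k(15) = [15, 50, 64, 8, 1, 29, 71] for k=0..6.
14 cycles of lengths [10, 10, 10, 10, 10, 10, 10, 1, 1, 1, 1, 1, 1, 1].
With 14 cycles on 77 points, sign = (−1)^{77−14} = -1.
Zolotarev: (29|77) = -1, matching the cycle-count sign.

-1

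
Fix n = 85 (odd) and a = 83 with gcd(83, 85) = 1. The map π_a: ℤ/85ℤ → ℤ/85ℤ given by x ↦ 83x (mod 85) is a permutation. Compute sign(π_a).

-1

Orbit of 64 under x↦83x: [64, 42, 1, 83, 4, 77, 16]… (length divides ord_85(83)).
Cycle type of π: 8×10 + 4 + 1; total 12 cycles.
12 cycles on 85: each ℓ→(−1)^(ℓ−1), product (−1)^73 = -1.
The Jacobi symbol (83|85) = -1 (Zolotarev) agrees.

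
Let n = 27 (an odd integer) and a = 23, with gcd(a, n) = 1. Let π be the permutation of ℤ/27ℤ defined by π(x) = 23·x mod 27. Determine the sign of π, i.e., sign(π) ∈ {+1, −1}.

-1

Orbit of 23 under x↦23x: [23, 16, 17, 13, 2, 19, 5]… (length divides ord_27(23)).
Decompose π into cycles: lengths [18, 6, 2, 1] (4 cycles, including the fixed point 0).
sign(π) = (−1)^{n − #cycles} = (−1)^{27−4} = (−1)^23 = -1.
The Jacobi symbol (23|27) = -1 (Zolotarev) agrees.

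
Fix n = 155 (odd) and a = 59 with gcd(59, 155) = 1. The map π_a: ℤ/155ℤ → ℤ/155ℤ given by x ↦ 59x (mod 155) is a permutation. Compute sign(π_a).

Start at x=1: 1 → 59 → 71 → 4 → 81 → 129 → 16 → … (one orbit).
Decompose π into cycles: lengths [30, 30, 30, 30, 15, 15, 2, 2, 1] (9 cycles, including the fixed point 0).
n − c = 155 − 9 = 146; sign = (−1)^146 = +1.
(59|155)_J = +1 (Zolotarev's lemma cross-check).

+1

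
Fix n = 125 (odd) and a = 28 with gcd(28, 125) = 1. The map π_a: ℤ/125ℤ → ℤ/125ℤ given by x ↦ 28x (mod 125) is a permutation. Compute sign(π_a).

-1

Orbit of 42 under x↦28x: [42, 51, 53, 109, 52, 81, 18]… (length divides ord_125(28)).
Decompose π into cycles: lengths [100, 20, 4, 1] (4 cycles, including the fixed point 0).
With 4 cycles on 125 points, sign = (−1)^{125−4} = -1.
Via Zolotarev, sign(π_{28}) = (28|125) = -1.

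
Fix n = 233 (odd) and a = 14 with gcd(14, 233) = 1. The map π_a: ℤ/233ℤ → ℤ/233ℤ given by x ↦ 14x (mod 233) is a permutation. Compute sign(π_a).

Trace 112: π^k(112) = [112, 170, 50, 1, 14, 196, 181] for k=0..6.
Cycle type of π: 116×2 + 1; total 3 cycles.
n − c = 233 − 3 = 230; sign = (−1)^230 = +1.
(14|233)_J = +1 (Zolotarev's lemma cross-check).

+1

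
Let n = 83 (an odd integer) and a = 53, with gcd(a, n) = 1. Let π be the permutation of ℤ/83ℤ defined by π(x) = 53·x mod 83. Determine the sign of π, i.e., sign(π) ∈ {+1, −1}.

Start at x=1: 1 → 53 → 70 → 58 → 3 → 76 → 44 → … (one orbit).
2 cycles of lengths [82, 1].
Σ(ℓ_i−1) = 83−2 = 81; sign = (−1)^81 = -1.

-1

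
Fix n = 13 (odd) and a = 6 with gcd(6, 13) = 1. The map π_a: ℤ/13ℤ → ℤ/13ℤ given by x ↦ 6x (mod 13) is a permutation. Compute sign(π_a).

Start at x=9: 9 → 2 → 12 → 7 → 3 → 5 → 4 → … (one orbit).
Cycle type of π: 12 + 1; total 2 cycles.
13 − 2 = 11 transpositions; sign(π) = (−1)^11 = -1.
Via Zolotarev, sign(π_{6}) = (6|13) = -1.

-1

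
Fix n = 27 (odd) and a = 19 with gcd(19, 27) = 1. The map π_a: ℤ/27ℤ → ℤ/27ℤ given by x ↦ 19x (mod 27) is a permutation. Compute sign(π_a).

Trace 19: π^k(19) = [19, 10, 1] for k=0..2.
Cycle type of π: 3×6 + 1×9; total 15 cycles.
sign(π) = (−1)^{n − #cycles} = (−1)^{27−15} = (−1)^12 = +1.
Zolotarev: (19|27) = +1, matching the cycle-count sign.

+1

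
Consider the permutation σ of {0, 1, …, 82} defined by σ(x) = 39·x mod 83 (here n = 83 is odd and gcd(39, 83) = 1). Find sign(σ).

Start at x=55: 55 → 70 → 74 → 64 → 6 → 68 → 79 → … (one orbit).
2 cycles of lengths [82, 1].
sign(π) = (−1)^{n − #cycles} = (−1)^{83−2} = (−1)^81 = -1.
Zolotarev: (39|83) = -1, matching the cycle-count sign.

-1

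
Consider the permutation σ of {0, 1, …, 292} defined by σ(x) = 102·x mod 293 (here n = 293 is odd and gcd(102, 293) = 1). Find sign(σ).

Trace 178: π^k(178) = [178, 283, 152, 268, 87, 84, 71] for k=0..6.
Decompose π into cycles: lengths [146, 146, 1] (3 cycles, including the fixed point 0).
3 cycles on 293: each ℓ→(−1)^(ℓ−1), product (−1)^290 = +1.
(102|293)_J = +1 (Zolotarev's lemma cross-check).

+1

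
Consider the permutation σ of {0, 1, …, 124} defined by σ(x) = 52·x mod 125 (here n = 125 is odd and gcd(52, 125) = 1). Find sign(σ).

Start at x=37: 37 → 49 → 48 → 121 → 42 → 59 → 68 → … (one orbit).
Cycle lengths of π_52 on ℤ/125ℤ: [100, 20, 4, 1]; 4 cycles in total.
With 4 cycles on 125 points, sign = (−1)^{125−4} = -1.

-1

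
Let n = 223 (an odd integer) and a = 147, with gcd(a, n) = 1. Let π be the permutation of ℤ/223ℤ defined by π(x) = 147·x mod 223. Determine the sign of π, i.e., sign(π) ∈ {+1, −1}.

-1

Orbit of 48 under x↦147x: [48, 143, 59, 199, 40, 82, 12]… (length divides ord_223(147)).
π_147 has 2 disjoint cycles with lengths [222, 1] on {0,…,222}.
n − c = 223 − 2 = 221; sign = (−1)^221 = -1.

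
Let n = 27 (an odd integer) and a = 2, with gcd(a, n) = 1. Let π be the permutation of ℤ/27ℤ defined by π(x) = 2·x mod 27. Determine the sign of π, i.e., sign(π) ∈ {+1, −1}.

Trace 17: π^k(17) = [17, 7, 14, 1, 2, 4, 8] for k=0..6.
Decompose π into cycles: lengths [18, 6, 2, 1] (4 cycles, including the fixed point 0).
4 cycles on 27: each ℓ→(−1)^(ℓ−1), product (−1)^23 = -1.
(2|27)_J = -1 (Zolotarev's lemma cross-check).

-1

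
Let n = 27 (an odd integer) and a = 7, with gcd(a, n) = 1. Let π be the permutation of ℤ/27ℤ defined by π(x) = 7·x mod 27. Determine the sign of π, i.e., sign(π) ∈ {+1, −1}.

+1

Trace 16: π^k(16) = [16, 4, 1, 7, 22, 19, 25] for k=0..6.
Cycle lengths of π_7 on ℤ/27ℤ: [9, 9, 3, 3, 1, 1, 1]; 7 cycles in total.
n − c = 27 − 7 = 20; sign = (−1)^20 = +1.
(7|27)_J = +1 (Zolotarev's lemma cross-check).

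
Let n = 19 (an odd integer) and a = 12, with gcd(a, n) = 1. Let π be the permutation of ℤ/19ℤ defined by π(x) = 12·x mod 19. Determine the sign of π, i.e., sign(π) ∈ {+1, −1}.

Orbit of 8 under x↦12x: [8, 1, 12, 11, 18, 7]… (length divides ord_19(12)).
Cycle type of π: 6×3 + 1; total 4 cycles.
sign(π) = (−1)^{n − #cycles} = (−1)^{19−4} = (−1)^15 = -1.

-1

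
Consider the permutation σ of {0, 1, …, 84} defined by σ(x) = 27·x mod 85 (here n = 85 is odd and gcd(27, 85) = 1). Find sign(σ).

+1

Start at x=63: 63 → 1 → 27 → 49 → 48 → 21 → 57 → … (one orbit).
The orbit structure of x ↦ 27x mod 85: 7 orbits of sizes [16, 16, 16, 16, 16, 4, 1].
Σ(ℓ_i−1) = 85−7 = 78; sign = (−1)^78 = +1.
Check: (27/85) = +1 by Zolotarev.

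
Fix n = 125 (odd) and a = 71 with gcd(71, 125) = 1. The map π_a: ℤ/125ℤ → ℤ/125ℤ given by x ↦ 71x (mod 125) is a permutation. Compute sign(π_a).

+1

Orbit of 121 under x↦71x: [121, 91, 86, 106, 26, 96, 66]… (length divides ord_125(71)).
Cycle lengths of π_71 on ℤ/125ℤ: [25, 25, 25, 25, 5, 5, 5, 5, 1, 1, 1, 1, 1]; 13 cycles in total.
n − c = 125 − 13 = 112; sign = (−1)^112 = +1.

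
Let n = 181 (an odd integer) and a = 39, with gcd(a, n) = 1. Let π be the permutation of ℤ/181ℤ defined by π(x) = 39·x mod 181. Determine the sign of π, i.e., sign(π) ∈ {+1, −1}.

+1

Trace 1: π^k(1) = [1, 39, 73, 132, 80, 43, 48] for k=0..6.
21 cycles of lengths [9, 9, 9, 9, 9, 9, 9, 9, 9, 9, 9, 9, 9, 9, 9, 9, 9, 9, 9, 9, 1].
21 cycles on 181: each ℓ→(−1)^(ℓ−1), product (−1)^160 = +1.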